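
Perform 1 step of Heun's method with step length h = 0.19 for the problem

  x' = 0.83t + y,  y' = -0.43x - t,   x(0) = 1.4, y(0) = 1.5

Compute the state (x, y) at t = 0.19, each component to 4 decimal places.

Heun on (x,y): k1 = f(t_n, state_n); k2 = f(t_n + h, state_n + h·k1); state_{n+1} = state_n + (h/2)·(k1 + k2).
0.000000: (1.400000, 1.500000)
  k1 = (1.500000, -0.602000)
  predictor → (1.685000, 1.385620)
  k2 = (1.543320, -0.914550)
  → (1.689115, 1.355928)
(x(0.19), y(0.19)) ≈ (1.6891, 1.3559)

1.6891, 1.3559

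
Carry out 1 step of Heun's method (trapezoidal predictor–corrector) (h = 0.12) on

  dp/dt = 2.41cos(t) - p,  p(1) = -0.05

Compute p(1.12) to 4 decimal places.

0.0874

Heun: k1 = f(t_n, p_n); k2 = f(t_n + h, p_n + h·k1); p_{n+1} = p_n + (h/2)·(k1 + k2).
t=1.000000, p=-0.050000:
  k1 = f(1.000000, -0.050000) = 1.352129
  k2 = f(1.120000, 0.112255) = 0.937739
  p ← -0.050000 + (0.12/2)·(1.352129 + 0.937739) = 0.087392
p(1.12) ≈ 0.0874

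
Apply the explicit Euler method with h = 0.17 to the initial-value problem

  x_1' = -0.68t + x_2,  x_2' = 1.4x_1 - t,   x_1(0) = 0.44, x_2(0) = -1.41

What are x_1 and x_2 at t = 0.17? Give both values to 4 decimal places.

Euler on (x_1,x_2): x_1_{n+1} = x_1_n + h·x_1', x_2_{n+1} = x_2_n + h·x_2'.
0.000000: (0.440000, -1.410000); f=(-1.410000, 0.616000) → (0.200300, -1.305280)
(x_1(0.17), x_2(0.17)) ≈ (0.2003, -1.3053)

0.2003, -1.3053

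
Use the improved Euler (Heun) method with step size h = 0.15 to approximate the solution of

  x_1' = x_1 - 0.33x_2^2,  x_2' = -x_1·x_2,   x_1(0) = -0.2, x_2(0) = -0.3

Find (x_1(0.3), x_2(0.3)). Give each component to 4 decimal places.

Heun on (x_1,x_2): k1 = f(s_n, state_n); k2 = f(s_n + h, state_n + h·k1); state_{n+1} = state_n + (h/2)·(k1 + k2).
0.000000: (-0.200000, -0.300000)
  k1 = (-0.229700, -0.060000)
  predictor → (-0.234455, -0.309000)
  k2 = (-0.265964, -0.072447)
  → (-0.237175, -0.309933)
0.150000: (-0.237175, -0.309933)
  k1 = (-0.268874, -0.073508)
  predictor → (-0.277506, -0.320960)
  k2 = (-0.311501, -0.089068)
  → (-0.280703, -0.322127)
(x_1(0.3), x_2(0.3)) ≈ (-0.2807, -0.3221)

-0.2807, -0.3221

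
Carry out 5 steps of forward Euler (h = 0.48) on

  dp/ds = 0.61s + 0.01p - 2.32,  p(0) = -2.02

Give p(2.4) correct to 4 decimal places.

Euler: p_{n+1} = p_n + h·f(s_n, p_n).
s=0.000000, p=-2.020000: f=-2.340200 → p ← -2.020000 + 0.48·(-2.340200) = -3.143296
s=0.480000, p=-3.143296: f=-2.058633 → p ← -3.143296 + 0.48·(-2.058633) = -4.131440
s=0.960000, p=-4.131440: f=-1.775714 → p ← -4.131440 + 0.48·(-1.775714) = -4.983783
s=1.440000, p=-4.983783: f=-1.491438 → p ← -4.983783 + 0.48·(-1.491438) = -5.699673
s=1.920000, p=-5.699673: f=-1.205797 → p ← -5.699673 + 0.48·(-1.205797) = -6.278455
p(2.4) ≈ -6.2785

-6.2785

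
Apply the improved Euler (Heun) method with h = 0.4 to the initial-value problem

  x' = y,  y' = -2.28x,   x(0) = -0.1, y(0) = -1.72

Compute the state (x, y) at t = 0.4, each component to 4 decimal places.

Heun on (x,y): k1 = f(t_n, state_n); k2 = f(t_n + h, state_n + h·k1); state_{n+1} = state_n + (h/2)·(k1 + k2).
0.000000: (-0.100000, -1.720000)
  k1 = (-1.720000, 0.228000)
  predictor → (-0.788000, -1.628800)
  k2 = (-1.628800, 1.796640)
  → (-0.769760, -1.315072)
(x(0.4), y(0.4)) ≈ (-0.7698, -1.3151)

-0.7698, -1.3151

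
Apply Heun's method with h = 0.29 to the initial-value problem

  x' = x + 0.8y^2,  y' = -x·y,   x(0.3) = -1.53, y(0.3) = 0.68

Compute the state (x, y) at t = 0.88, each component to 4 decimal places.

Heun on (x,y): k1 = f(t_n, state_n); k2 = f(t_n + h, state_n + h·k1); state_{n+1} = state_n + (h/2)·(k1 + k2).
0.300000: (-1.530000, 0.680000)
  k1 = (-1.160080, 1.040400)
  predictor → (-1.866423, 0.981716)
  k2 = (-1.095410, 1.832298)
  → (-1.857046, 1.096541)
0.590000: (-1.857046, 1.096541)
  k1 = (-0.895124, 2.036327)
  predictor → (-2.116632, 1.687076)
  k2 = (0.160349, 3.570919)
  → (-1.963589, 1.909592)
(x(0.88), y(0.88)) ≈ (-1.9636, 1.9096)

-1.9636, 1.9096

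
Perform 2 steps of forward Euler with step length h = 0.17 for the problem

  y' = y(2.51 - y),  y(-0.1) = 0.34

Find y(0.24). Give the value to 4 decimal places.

0.6272

Euler: y_{n+1} = y_n + h·f(x_n, y_n).
x=-0.100000, y=0.340000: f=0.737800 → y ← 0.340000 + 0.17·0.737800 = 0.465426
x=0.070000, y=0.465426: f=0.951598 → y ← 0.465426 + 0.17·0.951598 = 0.627198
y(0.24) ≈ 0.6272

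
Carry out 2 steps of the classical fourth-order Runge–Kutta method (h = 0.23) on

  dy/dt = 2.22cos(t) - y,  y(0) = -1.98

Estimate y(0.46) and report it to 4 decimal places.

RK4: k1 = f(t_n, y_n); k2 = f(t_n + h/2, y_n + (h/2)·k1); k3 = f(t_n + h/2, y_n + (h/2)·k2); k4 = f(t_n + h, y_n + h·k3); y_{n+1} = y_n + (h/6)·(k1 + 2k2 + 2k3 + k4).
t=0.000000, y=-1.980000:
  k1 = f(0.000000, -1.980000) = 4.200000
  k2 = f(0.115000, -1.497000) = 3.702336
  k3 = f(0.115000, -1.554231) = 3.759568
  k4 = f(0.230000, -1.115299) = 3.276839
  y ← -1.980000 + (0.23/6)·(k1 + 2k2 + 2k3 + k4) = -1.121309
t=0.230000, y=-1.121309:
  k1 = f(0.230000, -1.121309) = 3.282848
  k2 = f(0.345000, -0.743781) = 2.832969
  k3 = f(0.345000, -0.795517) = 2.884705
  k4 = f(0.460000, -0.457826) = 2.447063
  y ← -1.121309 + (0.23/6)·(k1 + 2k2 + 2k3 + k4) = -0.463307
y(0.46) ≈ -0.4633

-0.4633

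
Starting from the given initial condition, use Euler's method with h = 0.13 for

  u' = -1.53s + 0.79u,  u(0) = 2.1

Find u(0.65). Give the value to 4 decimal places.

3.1373

Euler: u_{n+1} = u_n + h·f(s_n, u_n).
s=0.000000, u=2.100000: f=1.659000 → u ← 2.100000 + 0.13·1.659000 = 2.315670
s=0.130000, u=2.315670: f=1.630479 → u ← 2.315670 + 0.13·1.630479 = 2.527632
s=0.260000, u=2.527632: f=1.599030 → u ← 2.527632 + 0.13·1.599030 = 2.735506
s=0.390000, u=2.735506: f=1.564350 → u ← 2.735506 + 0.13·1.564350 = 2.938872
s=0.520000, u=2.938872: f=1.526109 → u ← 2.938872 + 0.13·1.526109 = 3.137266
u(0.65) ≈ 3.1373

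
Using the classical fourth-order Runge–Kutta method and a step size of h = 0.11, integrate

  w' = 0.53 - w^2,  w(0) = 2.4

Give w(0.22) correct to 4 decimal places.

RK4: k1 = f(x_n, w_n); k2 = f(x_n + h/2, w_n + (h/2)·k1); k3 = f(x_n + h/2, w_n + (h/2)·k2); k4 = f(x_n + h, w_n + h·k3); w_{n+1} = w_n + (h/6)·(k1 + 2k2 + 2k3 + k4).
x=0.000000, w=2.400000:
  k1 = f(0.000000, 2.400000) = -5.230000
  k2 = f(0.055000, 2.112350) = -3.932023
  k3 = f(0.055000, 2.183739) = -4.238715
  k4 = f(0.110000, 1.933741) = -3.209356
  w ← 2.400000 + (0.11/6)·(k1 + 2k2 + 2k3 + k4) = 1.945685
x=0.110000, w=1.945685:
  k1 = f(0.110000, 1.945685) = -3.255689
  k2 = f(0.165000, 1.766622) = -2.590953
  k3 = f(0.165000, 1.803182) = -2.721467
  k4 = f(0.220000, 1.646323) = -2.180381
  w ← 1.945685 + (0.11/6)·(k1 + 2k2 + 2k3 + k4) = 1.651235
w(0.22) ≈ 1.6512

1.6512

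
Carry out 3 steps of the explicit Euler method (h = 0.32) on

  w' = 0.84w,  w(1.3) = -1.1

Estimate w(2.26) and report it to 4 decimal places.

Euler: w_{n+1} = w_n + h·f(x_n, w_n).
x=1.300000, w=-1.100000: f=-0.924000 → w ← -1.100000 + 0.32·(-0.924000) = -1.395680
x=1.620000, w=-1.395680: f=-1.172371 → w ← -1.395680 + 0.32·(-1.172371) = -1.770839
x=1.940000, w=-1.770839: f=-1.487505 → w ← -1.770839 + 0.32·(-1.487505) = -2.246840
w(2.26) ≈ -2.2468

-2.2468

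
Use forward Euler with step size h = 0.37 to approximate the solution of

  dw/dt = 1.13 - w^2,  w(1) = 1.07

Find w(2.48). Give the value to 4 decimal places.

Euler: w_{n+1} = w_n + h·f(t_n, w_n).
t=1.000000, w=1.070000: f=-0.014900 → w ← 1.070000 + 0.37·(-0.014900) = 1.064487
t=1.370000, w=1.064487: f=-0.003133 → w ← 1.064487 + 0.37·(-0.003133) = 1.063328
t=1.740000, w=1.063328: f=-0.000666 → w ← 1.063328 + 0.37·(-0.000666) = 1.063081
t=2.110000, w=1.063081: f=-0.000142 → w ← 1.063081 + 0.37·(-0.000142) = 1.063029
w(2.48) ≈ 1.0630

1.0630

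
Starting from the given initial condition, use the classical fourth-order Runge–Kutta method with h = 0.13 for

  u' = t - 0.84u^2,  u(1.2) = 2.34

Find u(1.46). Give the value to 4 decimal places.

RK4: k1 = f(t_n, u_n); k2 = f(t_n + h/2, u_n + (h/2)·k1); k3 = f(t_n + h/2, u_n + (h/2)·k2); k4 = f(t_n + h, u_n + h·k3); u_{n+1} = u_n + (h/6)·(k1 + 2k2 + 2k3 + k4).
t=1.200000, u=2.340000:
  k1 = f(1.200000, 2.340000) = -3.399504
  k2 = f(1.265000, 2.119032) = -2.506850
  k3 = f(1.265000, 2.177055) = -2.716237
  k4 = f(1.330000, 1.986889) = -1.986092
  u ← 2.340000 + (0.13/6)·(k1 + 2k2 + 2k3 + k4) = 1.996978
t=1.330000, u=1.996978:
  k1 = f(1.330000, 1.996978) = -2.019855
  k2 = f(1.395000, 1.865688) = -1.528864
  k3 = f(1.395000, 1.897602) = -1.629751
  k4 = f(1.460000, 1.785111) = -1.216761
  u ← 1.996978 + (0.13/6)·(k1 + 2k2 + 2k3 + k4) = 1.789978
u(1.46) ≈ 1.7900

1.7900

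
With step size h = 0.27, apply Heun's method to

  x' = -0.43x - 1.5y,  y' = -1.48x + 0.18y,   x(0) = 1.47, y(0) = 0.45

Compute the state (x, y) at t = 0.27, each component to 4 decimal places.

Heun on (x,y): k1 = f(t_n, state_n); k2 = f(t_n + h, state_n + h·k1); state_{n+1} = state_n + (h/2)·(k1 + k2).
0.000000: (1.470000, 0.450000)
  k1 = (-1.307100, -2.094600)
  predictor → (1.117083, -0.115542)
  k2 = (-0.307033, -1.674080)
  → (1.252092, -0.058772)
(x(0.27), y(0.27)) ≈ (1.2521, -0.0588)

1.2521, -0.0588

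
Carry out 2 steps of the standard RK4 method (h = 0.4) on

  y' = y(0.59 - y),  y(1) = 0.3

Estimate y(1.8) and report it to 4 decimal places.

RK4: k1 = f(t_n, y_n); k2 = f(t_n + h/2, y_n + (h/2)·k1); k3 = f(t_n + h/2, y_n + (h/2)·k2); k4 = f(t_n + h, y_n + h·k3); y_{n+1} = y_n + (h/6)·(k1 + 2k2 + 2k3 + k4).
t=1.000000, y=0.300000:
  k1 = f(1.000000, 0.300000) = 0.087000
  k2 = f(1.200000, 0.317400) = 0.086523
  k3 = f(1.200000, 0.317305) = 0.086528
  k4 = f(1.400000, 0.334611) = 0.085456
  y ← 0.300000 + (0.4/6)·(k1 + 2k2 + 2k3 + k4) = 0.334570
t=1.400000, y=0.334570:
  k1 = f(1.400000, 0.334570) = 0.085459
  k2 = f(1.600000, 0.351662) = 0.083814
  k3 = f(1.600000, 0.351333) = 0.083852
  k4 = f(1.800000, 0.368111) = 0.081680
  y ← 0.334570 + (0.4/6)·(k1 + 2k2 + 2k3 + k4) = 0.368069
y(1.8) ≈ 0.3681

0.3681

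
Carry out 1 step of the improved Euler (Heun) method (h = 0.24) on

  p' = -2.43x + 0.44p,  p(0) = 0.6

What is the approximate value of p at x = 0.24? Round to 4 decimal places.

0.5967

Heun: k1 = f(x_n, p_n); k2 = f(x_n + h, p_n + h·k1); p_{n+1} = p_n + (h/2)·(k1 + k2).
x=0.000000, p=0.600000:
  k1 = f(0.000000, 0.600000) = 0.264000
  k2 = f(0.240000, 0.663360) = -0.291322
  p ← 0.600000 + (0.24/2)·(0.264000 + (-0.291322)) = 0.596721
p(0.24) ≈ 0.5967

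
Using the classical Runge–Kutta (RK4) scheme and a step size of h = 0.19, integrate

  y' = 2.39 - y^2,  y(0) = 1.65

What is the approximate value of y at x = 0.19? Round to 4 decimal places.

RK4: k1 = f(x_n, y_n); k2 = f(x_n + h/2, y_n + (h/2)·k1); k3 = f(x_n + h/2, y_n + (h/2)·k2); k4 = f(x_n + h, y_n + h·k3); y_{n+1} = y_n + (h/6)·(k1 + 2k2 + 2k3 + k4).
x=0.000000, y=1.650000:
  k1 = f(0.000000, 1.650000) = -0.332500
  k2 = f(0.095000, 1.618413) = -0.229259
  k3 = f(0.095000, 1.628220) = -0.261102
  k4 = f(0.190000, 1.600391) = -0.171250
  y ← 1.650000 + (0.19/6)·(k1 + 2k2 + 2k3 + k4) = 1.602992
y(0.19) ≈ 1.6030

1.6030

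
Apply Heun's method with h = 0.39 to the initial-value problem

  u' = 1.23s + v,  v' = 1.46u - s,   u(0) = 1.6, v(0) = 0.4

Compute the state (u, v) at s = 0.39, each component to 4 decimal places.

2.0272, 1.2794

Heun on (u,v): k1 = f(s_n, state_n); k2 = f(s_n + h, state_n + h·k1); state_{n+1} = state_n + (h/2)·(k1 + k2).
0.000000: (1.600000, 0.400000)
  k1 = (0.400000, 2.336000)
  predictor → (1.756000, 1.311040)
  k2 = (1.790740, 2.173760)
  → (2.027194, 1.279403)
(u(0.39), v(0.39)) ≈ (2.0272, 1.2794)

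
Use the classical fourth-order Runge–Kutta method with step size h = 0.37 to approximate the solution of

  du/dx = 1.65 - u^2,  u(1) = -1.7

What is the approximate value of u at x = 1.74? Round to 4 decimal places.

-15.4942

RK4: k1 = f(x_n, u_n); k2 = f(x_n + h/2, u_n + (h/2)·k1); k3 = f(x_n + h/2, u_n + (h/2)·k2); k4 = f(x_n + h, u_n + h·k3); u_{n+1} = u_n + (h/6)·(k1 + 2k2 + 2k3 + k4).
x=1.000000, u=-1.700000:
  k1 = f(1.000000, -1.700000) = -1.240000
  k2 = f(1.185000, -1.929400) = -2.072584
  k3 = f(1.185000, -2.083428) = -2.690673
  k4 = f(1.370000, -2.695549) = -5.615984
  u ← -1.700000 + (0.37/6)·(k1 + 2k2 + 2k3 + k4) = -2.710254
x=1.370000, u=-2.710254:
  k1 = f(1.370000, -2.710254) = -5.695477
  k2 = f(1.555000, -3.763917) = -12.517073
  k3 = f(1.555000, -5.025913) = -23.609797
  k4 = f(1.740000, -11.445879) = -129.358147
  u ← -2.710254 + (0.37/6)·(k1 + 2k2 + 2k3 + k4) = -15.494208
u(1.74) ≈ -15.4942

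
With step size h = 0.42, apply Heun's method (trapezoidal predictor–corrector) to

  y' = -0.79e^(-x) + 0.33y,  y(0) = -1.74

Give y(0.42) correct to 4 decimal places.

-2.2958

Heun: k1 = f(x_n, y_n); k2 = f(x_n + h, y_n + h·k1); y_{n+1} = y_n + (h/2)·(k1 + k2).
x=0.000000, y=-1.740000:
  k1 = f(0.000000, -1.740000) = -1.364200
  k2 = f(0.420000, -2.312964) = -1.282345
  y ← -1.740000 + (0.42/2)·(-1.364200 + (-1.282345)) = -2.295774
y(0.42) ≈ -2.2958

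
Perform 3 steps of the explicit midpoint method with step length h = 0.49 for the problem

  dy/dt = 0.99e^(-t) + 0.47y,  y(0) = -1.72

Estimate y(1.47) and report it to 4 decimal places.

-2.2278

Midpoint: k1 = f(t_n, y_n); k2 = f(t_n + h/2, y_n + (h/2)·k1); y_{n+1} = y_n + h·k2.
t=0.000000, y=-1.720000:
  k1 = f(0.000000, -1.720000) = 0.181600
  k2 = f(0.245000, -1.675508) = -0.012611
  y ← -1.720000 + 0.49·(-0.012611) = -1.726180
t=0.490000, y=-1.726180:
  k1 = f(0.490000, -1.726180) = -0.204804
  k2 = f(0.735000, -1.776357) = -0.360177
  y ← -1.726180 + 0.49·(-0.360177) = -1.902666
t=0.980000, y=-1.902666:
  k1 = f(0.980000, -1.902666) = -0.522695
  k2 = f(1.225000, -2.030727) = -0.663621
  y ← -1.902666 + 0.49·(-0.663621) = -2.227841
y(1.47) ≈ -2.2278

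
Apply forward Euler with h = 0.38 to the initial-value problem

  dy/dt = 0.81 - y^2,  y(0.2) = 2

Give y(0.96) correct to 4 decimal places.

0.8598

Euler: y_{n+1} = y_n + h·f(t_n, y_n).
t=0.200000, y=2.000000: f=-3.190000 → y ← 2.000000 + 0.38·(-3.190000) = 0.787800
t=0.580000, y=0.787800: f=0.189371 → y ← 0.787800 + 0.38·0.189371 = 0.859761
y(0.96) ≈ 0.8598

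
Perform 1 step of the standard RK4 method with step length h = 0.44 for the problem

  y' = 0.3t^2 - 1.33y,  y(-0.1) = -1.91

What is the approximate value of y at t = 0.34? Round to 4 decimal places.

RK4: k1 = f(t_n, y_n); k2 = f(t_n + h/2, y_n + (h/2)·k1); k3 = f(t_n + h/2, y_n + (h/2)·k2); k4 = f(t_n + h, y_n + h·k3); y_{n+1} = y_n + (h/6)·(k1 + 2k2 + 2k3 + k4).
t=-0.100000, y=-1.910000:
  k1 = f(-0.100000, -1.910000) = 2.543300
  k2 = f(0.120000, -1.350474) = 1.800450
  k3 = f(0.120000, -1.513901) = 2.017808
  k4 = f(0.340000, -1.022164) = 1.394159
  y ← -1.910000 + (0.44/6)·(k1 + 2k2 + 2k3 + k4) = -1.061242
y(0.34) ≈ -1.0612

-1.0612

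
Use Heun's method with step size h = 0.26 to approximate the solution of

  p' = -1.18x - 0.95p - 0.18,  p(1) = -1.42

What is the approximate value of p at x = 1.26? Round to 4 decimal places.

Heun: k1 = f(x_n, p_n); k2 = f(x_n + h, p_n + h·k1); p_{n+1} = p_n + (h/2)·(k1 + k2).
x=1.000000, p=-1.420000:
  k1 = f(1.000000, -1.420000) = -0.011000
  k2 = f(1.260000, -1.422860) = -0.315083
  p ← -1.420000 + (0.26/2)·(-0.011000 + (-0.315083)) = -1.462391
p(1.26) ≈ -1.4624

-1.4624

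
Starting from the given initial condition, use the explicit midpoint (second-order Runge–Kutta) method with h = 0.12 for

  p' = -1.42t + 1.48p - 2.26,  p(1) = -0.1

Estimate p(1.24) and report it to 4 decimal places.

-1.2417

Midpoint: k1 = f(t_n, p_n); k2 = f(t_n + h/2, p_n + (h/2)·k1); p_{n+1} = p_n + h·k2.
t=1.000000, p=-0.100000:
  k1 = f(1.000000, -0.100000) = -3.828000
  k2 = f(1.060000, -0.329680) = -4.253126
  p ← -0.100000 + 0.12·(-4.253126) = -0.610375
t=1.120000, p=-0.610375:
  k1 = f(1.120000, -0.610375) = -4.753755
  k2 = f(1.180000, -0.895600) = -5.261089
  p ← -0.610375 + 0.12·(-5.261089) = -1.241706
p(1.24) ≈ -1.2417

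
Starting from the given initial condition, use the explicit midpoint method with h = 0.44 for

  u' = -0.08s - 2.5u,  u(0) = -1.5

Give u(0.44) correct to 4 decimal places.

-0.7652

Midpoint: k1 = f(s_n, u_n); k2 = f(s_n + h/2, u_n + (h/2)·k1); u_{n+1} = u_n + h·k2.
s=0.000000, u=-1.500000:
  k1 = f(0.000000, -1.500000) = 3.750000
  k2 = f(0.220000, -0.675000) = 1.669900
  u ← -1.500000 + 0.44·1.669900 = -0.765244
u(0.44) ≈ -0.7652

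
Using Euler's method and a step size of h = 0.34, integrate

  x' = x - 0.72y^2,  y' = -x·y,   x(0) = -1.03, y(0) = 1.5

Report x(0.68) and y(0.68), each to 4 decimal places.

Euler on (x,y): x_{n+1} = x_n + h·x', y_{n+1} = y_n + h·y'.
0.000000: (-1.030000, 1.500000); f=(-2.650000, 1.545000) → (-1.931000, 2.025300)
0.340000: (-1.931000, 2.025300); f=(-4.884325, 3.910854) → (-3.591670, 3.354990)
(x(0.68), y(0.68)) ≈ (-3.5917, 3.3550)

-3.5917, 3.3550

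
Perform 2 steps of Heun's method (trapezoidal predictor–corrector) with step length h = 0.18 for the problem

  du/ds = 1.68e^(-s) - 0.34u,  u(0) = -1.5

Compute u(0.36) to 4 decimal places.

Heun: k1 = f(s_n, u_n); k2 = f(s_n + h, u_n + h·k1); u_{n+1} = u_n + (h/2)·(k1 + k2).
s=0.000000, u=-1.500000:
  k1 = f(0.000000, -1.500000) = 2.190000
  k2 = f(0.180000, -1.105800) = 1.779226
  u ← -1.500000 + (0.18/2)·(2.190000 + 1.779226) = -1.142770
s=0.180000, u=-1.142770:
  k1 = f(0.180000, -1.142770) = 1.791796
  k2 = f(0.360000, -0.820246) = 1.450980
  u ← -1.142770 + (0.18/2)·(1.791796 + 1.450980) = -0.850920
u(0.36) ≈ -0.8509

-0.8509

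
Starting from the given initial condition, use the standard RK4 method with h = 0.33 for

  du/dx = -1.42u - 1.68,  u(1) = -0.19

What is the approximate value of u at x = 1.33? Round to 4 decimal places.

-0.5614

RK4: k1 = f(x_n, u_n); k2 = f(x_n + h/2, u_n + (h/2)·k1); k3 = f(x_n + h/2, u_n + (h/2)·k2); k4 = f(x_n + h, u_n + h·k3); u_{n+1} = u_n + (h/6)·(k1 + 2k2 + 2k3 + k4).
x=1.000000, u=-0.190000:
  k1 = f(1.000000, -0.190000) = -1.410200
  k2 = f(1.165000, -0.422683) = -1.079790
  k3 = f(1.165000, -0.368165) = -1.157205
  k4 = f(1.330000, -0.571878) = -0.867934
  u ← -0.190000 + (0.33/6)·(k1 + 2k2 + 2k3 + k4) = -0.561367
u(1.33) ≈ -0.5614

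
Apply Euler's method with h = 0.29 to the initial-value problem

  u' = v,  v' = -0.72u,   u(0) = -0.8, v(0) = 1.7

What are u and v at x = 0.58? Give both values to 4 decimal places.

0.2344, 1.9311

Euler on (u,v): u_{n+1} = u_n + h·u', v_{n+1} = v_n + h·v'.
0.000000: (-0.800000, 1.700000); f=(1.700000, 0.576000) → (-0.307000, 1.867040)
0.290000: (-0.307000, 1.867040); f=(1.867040, 0.221040) → (0.234442, 1.931142)
(u(0.58), v(0.58)) ≈ (0.2344, 1.9311)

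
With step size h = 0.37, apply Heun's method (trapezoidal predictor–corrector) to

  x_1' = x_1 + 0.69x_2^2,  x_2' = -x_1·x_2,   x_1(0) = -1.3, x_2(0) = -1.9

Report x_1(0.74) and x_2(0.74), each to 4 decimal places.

2.2277, -1.9688

Heun on (x_1,x_2): k1 = f(x_n, state_n); k2 = f(x_n + h, state_n + h·k1); state_{n+1} = state_n + (h/2)·(k1 + k2).
0.000000: (-1.300000, -1.900000)
  k1 = (1.190900, -2.470000)
  predictor → (-0.859367, -2.813900)
  k2 = (4.604076, -2.418173)
  → (-0.227929, -2.804312)
0.370000: (-0.227929, -2.804312)
  k1 = (5.198345, -0.639185)
  predictor → (1.695458, -3.040811)
  k2 = (8.075563, 5.155567)
  → (2.227743, -1.968781)
(x_1(0.74), x_2(0.74)) ≈ (2.2277, -1.9688)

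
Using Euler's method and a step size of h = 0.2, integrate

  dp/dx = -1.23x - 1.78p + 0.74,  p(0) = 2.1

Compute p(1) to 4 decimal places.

0.2565

Euler: p_{n+1} = p_n + h·f(x_n, p_n).
x=0.000000, p=2.100000: f=-2.998000 → p ← 2.100000 + 0.2·(-2.998000) = 1.500400
x=0.200000, p=1.500400: f=-2.176712 → p ← 1.500400 + 0.2·(-2.176712) = 1.065058
x=0.400000, p=1.065058: f=-1.647803 → p ← 1.065058 + 0.2·(-1.647803) = 0.735497
x=0.600000, p=0.735497: f=-1.307185 → p ← 0.735497 + 0.2·(-1.307185) = 0.474060
x=0.800000, p=0.474060: f=-1.087827 → p ← 0.474060 + 0.2·(-1.087827) = 0.256495
p(1) ≈ 0.2565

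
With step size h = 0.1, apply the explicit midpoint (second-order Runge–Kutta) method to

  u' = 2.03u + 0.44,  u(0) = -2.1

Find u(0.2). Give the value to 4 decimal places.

-3.0364

Midpoint: k1 = f(x_n, u_n); k2 = f(x_n + h/2, u_n + (h/2)·k1); u_{n+1} = u_n + h·k2.
x=0.000000, u=-2.100000:
  k1 = f(0.000000, -2.100000) = -3.823000
  k2 = f(0.050000, -2.291150) = -4.211034
  u ← -2.100000 + 0.1·(-4.211034) = -2.521103
x=0.100000, u=-2.521103:
  k1 = f(0.100000, -2.521103) = -4.677840
  k2 = f(0.150000, -2.754995) = -5.152641
  u ← -2.521103 + 0.1·(-5.152641) = -3.036368
u(0.2) ≈ -3.0364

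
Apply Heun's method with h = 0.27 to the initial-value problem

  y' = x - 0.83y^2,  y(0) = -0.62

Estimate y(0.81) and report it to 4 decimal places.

-0.5984

Heun: k1 = f(x_n, y_n); k2 = f(x_n + h, y_n + h·k1); y_{n+1} = y_n + (h/2)·(k1 + k2).
x=0.000000, y=-0.620000:
  k1 = f(0.000000, -0.620000) = -0.319052
  k2 = f(0.270000, -0.706144) = -0.143871
  y ← -0.620000 + (0.27/2)·(-0.319052 + (-0.143871)) = -0.682495
x=0.270000, y=-0.682495:
  k1 = f(0.270000, -0.682495) = -0.116613
  k2 = f(0.540000, -0.713980) = 0.116893
  y ← -0.682495 + (0.27/2)·(-0.116613 + 0.116893) = -0.682457
x=0.540000, y=-0.682457:
  k1 = f(0.540000, -0.682457) = 0.153430
  k2 = f(0.810000, -0.641031) = 0.468936
  y ← -0.682457 + (0.27/2)·(0.153430 + 0.468936) = -0.598437
y(0.81) ≈ -0.5984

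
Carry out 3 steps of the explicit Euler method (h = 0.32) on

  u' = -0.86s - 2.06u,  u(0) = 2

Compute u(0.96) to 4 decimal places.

Euler: u_{n+1} = u_n + h·f(s_n, u_n).
s=0.000000, u=2.000000: f=-4.120000 → u ← 2.000000 + 0.32·(-4.120000) = 0.681600
s=0.320000, u=0.681600: f=-1.679296 → u ← 0.681600 + 0.32·(-1.679296) = 0.144225
s=0.640000, u=0.144225: f=-0.847504 → u ← 0.144225 + 0.32·(-0.847504) = -0.126976
u(0.96) ≈ -0.1270

-0.1270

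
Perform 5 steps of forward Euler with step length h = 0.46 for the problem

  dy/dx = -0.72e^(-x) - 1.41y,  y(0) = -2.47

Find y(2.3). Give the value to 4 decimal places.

-0.1255

Euler: y_{n+1} = y_n + h·f(x_n, y_n).
x=0.000000, y=-2.470000: f=2.762700 → y ← -2.470000 + 0.46·2.762700 = -1.199158
x=0.460000, y=-1.199158: f=1.236289 → y ← -1.199158 + 0.46·1.236289 = -0.630465
x=0.920000, y=-0.630465: f=0.602022 → y ← -0.630465 + 0.46·0.602022 = -0.353535
x=1.380000, y=-0.353535: f=0.317348 → y ← -0.353535 + 0.46·0.317348 = -0.207555
x=1.840000, y=-0.207555: f=0.178304 → y ← -0.207555 + 0.46·0.178304 = -0.125535
y(2.3) ≈ -0.1255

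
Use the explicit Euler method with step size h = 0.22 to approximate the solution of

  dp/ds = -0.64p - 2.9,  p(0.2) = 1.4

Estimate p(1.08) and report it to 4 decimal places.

-1.2989

Euler: p_{n+1} = p_n + h·f(s_n, p_n).
s=0.200000, p=1.400000: f=-3.796000 → p ← 1.400000 + 0.22·(-3.796000) = 0.564880
s=0.420000, p=0.564880: f=-3.261523 → p ← 0.564880 + 0.22·(-3.261523) = -0.152655
s=0.640000, p=-0.152655: f=-2.802301 → p ← -0.152655 + 0.22·(-2.802301) = -0.769161
s=0.860000, p=-0.769161: f=-2.407737 → p ← -0.769161 + 0.22·(-2.407737) = -1.298863
p(1.08) ≈ -1.2989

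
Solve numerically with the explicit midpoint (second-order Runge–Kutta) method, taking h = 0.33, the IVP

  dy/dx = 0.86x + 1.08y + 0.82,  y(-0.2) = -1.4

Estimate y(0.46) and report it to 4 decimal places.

-1.9893

Midpoint: k1 = f(x_n, y_n); k2 = f(x_n + h/2, y_n + (h/2)·k1); y_{n+1} = y_n + h·k2.
x=-0.200000, y=-1.400000:
  k1 = f(-0.200000, -1.400000) = -0.864000
  k2 = f(-0.035000, -1.542560) = -0.876065
  y ← -1.400000 + 0.33·(-0.876065) = -1.689101
x=0.130000, y=-1.689101:
  k1 = f(0.130000, -1.689101) = -0.892429
  k2 = f(0.295000, -1.836352) = -0.909560
  y ← -1.689101 + 0.33·(-0.909560) = -1.989256
y(0.46) ≈ -1.9893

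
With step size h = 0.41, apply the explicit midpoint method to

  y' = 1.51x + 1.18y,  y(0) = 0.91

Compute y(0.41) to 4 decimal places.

Midpoint: k1 = f(x_n, y_n); k2 = f(x_n + h/2, y_n + (h/2)·k1); y_{n+1} = y_n + h·k2.
x=0.000000, y=0.910000:
  k1 = f(0.000000, 0.910000) = 1.073800
  k2 = f(0.205000, 1.130129) = 1.643102
  y ← 0.910000 + 0.41·1.643102 = 1.583672
y(0.41) ≈ 1.5837

1.5837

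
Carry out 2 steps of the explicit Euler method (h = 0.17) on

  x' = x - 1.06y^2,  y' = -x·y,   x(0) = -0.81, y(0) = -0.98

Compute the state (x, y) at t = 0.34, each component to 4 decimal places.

Euler on (x,y): x_{n+1} = x_n + h·x', y_{n+1} = y_n + h·y'.
0.000000: (-0.810000, -0.980000); f=(-1.828024, -0.793800) → (-1.120764, -1.114946)
0.170000: (-1.120764, -1.114946); f=(-2.438455, -1.249591) → (-1.535301, -1.327377)
(x(0.34), y(0.34)) ≈ (-1.5353, -1.3274)

-1.5353, -1.3274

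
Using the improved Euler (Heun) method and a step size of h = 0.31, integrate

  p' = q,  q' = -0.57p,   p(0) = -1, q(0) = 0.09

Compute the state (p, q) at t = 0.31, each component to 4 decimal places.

Heun on (p,q): k1 = f(t_n, state_n); k2 = f(t_n + h, state_n + h·k1); state_{n+1} = state_n + (h/2)·(k1 + k2).
0.000000: (-1.000000, 0.090000)
  k1 = (0.090000, 0.570000)
  predictor → (-0.972100, 0.266700)
  k2 = (0.266700, 0.554097)
  → (-0.944712, 0.264235)
(p(0.31), q(0.31)) ≈ (-0.9447, 0.2642)

-0.9447, 0.2642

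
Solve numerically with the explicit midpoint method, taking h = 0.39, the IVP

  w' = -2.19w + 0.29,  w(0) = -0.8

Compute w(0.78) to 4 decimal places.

-0.1107

Midpoint: k1 = f(x_n, w_n); k2 = f(x_n + h/2, w_n + (h/2)·k1); w_{n+1} = w_n + h·k2.
x=0.000000, w=-0.800000:
  k1 = f(0.000000, -0.800000) = 2.042000
  k2 = f(0.195000, -0.401810) = 1.169964
  w ← -0.800000 + 0.39·1.169964 = -0.343714
x=0.390000, w=-0.343714:
  k1 = f(0.390000, -0.343714) = 1.042734
  k2 = f(0.585000, -0.140381) = 0.597434
  w ← -0.343714 + 0.39·0.597434 = -0.110715
w(0.78) ≈ -0.1107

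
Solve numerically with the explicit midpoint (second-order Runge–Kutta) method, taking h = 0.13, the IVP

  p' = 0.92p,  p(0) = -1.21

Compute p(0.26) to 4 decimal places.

-1.5362

Midpoint: k1 = f(s_n, p_n); k2 = f(s_n + h/2, p_n + (h/2)·k1); p_{n+1} = p_n + h·k2.
s=0.000000, p=-1.210000:
  k1 = f(0.000000, -1.210000) = -1.113200
  k2 = f(0.065000, -1.282358) = -1.179769
  p ← -1.210000 + 0.13·(-1.179769) = -1.363370
s=0.130000, p=-1.363370:
  k1 = f(0.130000, -1.363370) = -1.254300
  k2 = f(0.195000, -1.444900) = -1.329308
  p ← -1.363370 + 0.13·(-1.329308) = -1.536180
p(0.26) ≈ -1.5362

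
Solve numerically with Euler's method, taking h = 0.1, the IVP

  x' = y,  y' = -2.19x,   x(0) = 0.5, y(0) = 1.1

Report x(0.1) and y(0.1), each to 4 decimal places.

0.6100, 0.9905

Euler on (x,y): x_{n+1} = x_n + h·x', y_{n+1} = y_n + h·y'.
0.000000: (0.500000, 1.100000); f=(1.100000, -1.095000) → (0.610000, 0.990500)
(x(0.1), y(0.1)) ≈ (0.6100, 0.9905)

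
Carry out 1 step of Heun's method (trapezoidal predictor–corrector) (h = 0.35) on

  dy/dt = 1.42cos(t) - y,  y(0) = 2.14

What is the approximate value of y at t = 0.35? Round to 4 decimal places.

1.9170

Heun: k1 = f(t_n, y_n); k2 = f(t_n + h, y_n + h·k1); y_{n+1} = y_n + (h/2)·(k1 + k2).
t=0.000000, y=2.140000:
  k1 = f(0.000000, 2.140000) = -0.720000
  k2 = f(0.350000, 1.888000) = -0.554091
  y ← 2.140000 + (0.35/2)·(-0.720000 + (-0.554091)) = 1.917034
y(0.35) ≈ 1.9170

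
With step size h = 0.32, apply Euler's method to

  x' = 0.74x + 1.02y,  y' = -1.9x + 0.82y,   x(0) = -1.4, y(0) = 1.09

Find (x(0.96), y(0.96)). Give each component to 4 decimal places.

Euler on (x,y): x_{n+1} = x_n + h·x', y_{n+1} = y_n + h·y'.
0.000000: (-1.400000, 1.090000); f=(0.075800, 3.553800) → (-1.375744, 2.227216)
0.320000: (-1.375744, 2.227216); f=(1.253710, 4.440231) → (-0.974557, 3.648090)
0.640000: (-0.974557, 3.648090); f=(2.999880, 4.843092) → (-0.014595, 5.197879)
(x(0.96), y(0.96)) ≈ (-0.0146, 5.1979)

-0.0146, 5.1979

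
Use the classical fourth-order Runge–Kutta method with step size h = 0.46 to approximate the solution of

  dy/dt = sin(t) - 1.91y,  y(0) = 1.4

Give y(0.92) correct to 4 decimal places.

RK4: k1 = f(t_n, y_n); k2 = f(t_n + h/2, y_n + (h/2)·k1); k3 = f(t_n + h/2, y_n + (h/2)·k2); k4 = f(t_n + h, y_n + h·k3); y_{n+1} = y_n + (h/6)·(k1 + 2k2 + 2k3 + k4).
t=0.000000, y=1.400000:
  k1 = f(0.000000, 1.400000) = -2.674000
  k2 = f(0.230000, 0.784980) = -1.271334
  k3 = f(0.230000, 1.107593) = -1.887525
  k4 = f(0.460000, 0.531738) = -0.571672
  y ← 1.400000 + (0.46/6)·(k1 + 2k2 + 2k3 + k4) = 0.666807
t=0.460000, y=0.666807:
  k1 = f(0.460000, 0.666807) = -0.829653
  k2 = f(0.690000, 0.475987) = -0.272597
  k3 = f(0.690000, 0.604109) = -0.517312
  k4 = f(0.920000, 0.428843) = -0.023489
  y ← 0.666807 + (0.46/6)·(k1 + 2k2 + 2k3 + k4) = 0.480280
y(0.92) ≈ 0.4803

0.4803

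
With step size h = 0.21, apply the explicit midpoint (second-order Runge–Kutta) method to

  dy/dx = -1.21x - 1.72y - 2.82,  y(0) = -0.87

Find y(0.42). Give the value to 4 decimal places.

Midpoint: k1 = f(x_n, y_n); k2 = f(x_n + h/2, y_n + (h/2)·k1); y_{n+1} = y_n + h·k2.
x=0.000000, y=-0.870000:
  k1 = f(0.000000, -0.870000) = -1.323600
  k2 = f(0.105000, -1.008978) = -1.211608
  y ← -0.870000 + 0.21·(-1.211608) = -1.124438
x=0.210000, y=-1.124438:
  k1 = f(0.210000, -1.124438) = -1.140067
  k2 = f(0.315000, -1.244145) = -1.061221
  y ← -1.124438 + 0.21·(-1.061221) = -1.347294
y(0.42) ≈ -1.3473

-1.3473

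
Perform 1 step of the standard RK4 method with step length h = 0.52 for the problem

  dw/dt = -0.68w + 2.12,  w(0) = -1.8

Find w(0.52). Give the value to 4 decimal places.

-0.3355

RK4: k1 = f(t_n, w_n); k2 = f(t_n + h/2, w_n + (h/2)·k1); k3 = f(t_n + h/2, w_n + (h/2)·k2); k4 = f(t_n + h, w_n + h·k3); w_{n+1} = w_n + (h/6)·(k1 + 2k2 + 2k3 + k4).
t=0.000000, w=-1.800000:
  k1 = f(0.000000, -1.800000) = 3.344000
  k2 = f(0.260000, -0.930560) = 2.752781
  k3 = f(0.260000, -1.084277) = 2.857308
  k4 = f(0.520000, -0.314200) = 2.333656
  w ← -1.800000 + (0.52/6)·(k1 + 2k2 + 2k3 + k4) = -0.335521
w(0.52) ≈ -0.3355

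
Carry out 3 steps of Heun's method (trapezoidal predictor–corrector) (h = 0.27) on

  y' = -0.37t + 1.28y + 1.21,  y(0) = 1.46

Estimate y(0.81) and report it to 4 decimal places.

Heun: k1 = f(t_n, y_n); k2 = f(t_n + h, y_n + h·k1); y_{n+1} = y_n + (h/2)·(k1 + k2).
t=0.000000, y=1.460000:
  k1 = f(0.000000, 1.460000) = 3.078800
  k2 = f(0.270000, 2.291276) = 4.042933
  y ← 1.460000 + (0.27/2)·(3.078800 + 4.042933) = 2.421434
t=0.270000, y=2.421434:
  k1 = f(0.270000, 2.421434) = 4.209536
  k2 = f(0.540000, 3.558009) = 5.564451
  y ← 2.421434 + (0.27/2)·(4.209536 + 5.564451) = 3.740922
t=0.540000, y=3.740922:
  k1 = f(0.540000, 3.740922) = 5.798580
  k2 = f(0.810000, 5.306539) = 7.702670
  y ← 3.740922 + (0.27/2)·(5.798580 + 7.702670) = 5.563591
y(0.81) ≈ 5.5636

5.5636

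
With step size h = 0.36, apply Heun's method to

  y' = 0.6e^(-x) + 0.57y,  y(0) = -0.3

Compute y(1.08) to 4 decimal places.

Heun: k1 = f(x_n, y_n); k2 = f(x_n + h, y_n + h·k1); y_{n+1} = y_n + (h/2)·(k1 + k2).
x=0.000000, y=-0.300000:
  k1 = f(0.000000, -0.300000) = 0.429000
  k2 = f(0.360000, -0.145560) = 0.335637
  y ← -0.300000 + (0.36/2)·(0.429000 + 0.335637) = -0.162365
x=0.360000, y=-0.162365:
  k1 = f(0.360000, -0.162365) = 0.326058
  k2 = f(0.720000, -0.044985) = 0.266410
  y ← -0.162365 + (0.36/2)·(0.326058 + 0.266410) = -0.055721
x=0.720000, y=-0.055721:
  k1 = f(0.720000, -0.055721) = 0.260290
  k2 = f(1.080000, 0.037983) = 0.225408
  y ← -0.055721 + (0.36/2)·(0.260290 + 0.225408) = 0.031704
y(1.08) ≈ 0.0317

0.0317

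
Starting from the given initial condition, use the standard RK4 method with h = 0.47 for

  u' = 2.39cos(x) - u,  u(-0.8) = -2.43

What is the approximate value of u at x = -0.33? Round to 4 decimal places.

-0.7606

RK4: k1 = f(x_n, u_n); k2 = f(x_n + h/2, u_n + (h/2)·k1); k3 = f(x_n + h/2, u_n + (h/2)·k2); k4 = f(x_n + h, u_n + h·k3); u_{n+1} = u_n + (h/6)·(k1 + 2k2 + 2k3 + k4).
x=-0.800000, u=-2.430000:
  k1 = f(-0.800000, -2.430000) = 4.095129
  k2 = f(-0.565000, -1.467645) = 3.486211
  k3 = f(-0.565000, -1.610740) = 3.629307
  k4 = f(-0.330000, -0.724226) = 2.985267
  u ← -2.430000 + (0.47/6)·(k1 + 2k2 + 2k3 + k4) = -0.760604
u(-0.33) ≈ -0.7606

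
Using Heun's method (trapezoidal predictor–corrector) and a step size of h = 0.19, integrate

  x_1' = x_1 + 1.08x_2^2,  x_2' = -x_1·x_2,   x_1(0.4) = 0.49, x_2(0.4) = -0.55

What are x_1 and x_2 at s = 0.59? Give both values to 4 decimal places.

0.6544, -0.4938

Heun on (x_1,x_2): k1 = f(s_n, state_n); k2 = f(s_n + h, state_n + h·k1); state_{n+1} = state_n + (h/2)·(k1 + k2).
0.400000: (0.490000, -0.550000)
  k1 = (0.816700, 0.269500)
  predictor → (0.645173, -0.498795)
  k2 = (0.913873, 0.321809)
  → (0.654404, -0.493826)
(x_1(0.59), x_2(0.59)) ≈ (0.6544, -0.4938)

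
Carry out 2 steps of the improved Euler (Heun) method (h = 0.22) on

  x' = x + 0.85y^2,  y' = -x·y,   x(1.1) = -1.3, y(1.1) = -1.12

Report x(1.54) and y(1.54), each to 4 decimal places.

-0.9954, -1.9459

Heun on (x,y): k1 = f(t_n, state_n); k2 = f(t_n + h, state_n + h·k1); state_{n+1} = state_n + (h/2)·(k1 + k2).
1.100000: (-1.300000, -1.120000)
  k1 = (-0.233760, -1.456000)
  predictor → (-1.351427, -1.440320)
  k2 = (0.411916, -1.946488)
  → (-1.280403, -1.494274)
1.320000: (-1.280403, -1.494274)
  k1 = (0.617523, -1.913272)
  predictor → (-1.144548, -1.915194)
  k2 = (1.973223, -2.192031)
  → (-0.995421, -1.945857)
(x(1.54), y(1.54)) ≈ (-0.9954, -1.9459)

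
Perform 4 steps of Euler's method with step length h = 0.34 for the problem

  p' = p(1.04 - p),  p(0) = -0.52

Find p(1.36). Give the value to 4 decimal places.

-4.9633

Euler: p_{n+1} = p_n + h·f(x_n, p_n).
x=0.000000, p=-0.520000: f=-0.811200 → p ← -0.520000 + 0.34·(-0.811200) = -0.795808
x=0.340000, p=-0.795808: f=-1.460951 → p ← -0.795808 + 0.34·(-1.460951) = -1.292531
x=0.680000, p=-1.292531: f=-3.014869 → p ← -1.292531 + 0.34·(-3.014869) = -2.317587
x=1.020000, p=-2.317587: f=-7.781499 → p ← -2.317587 + 0.34·(-7.781499) = -4.963297
p(1.36) ≈ -4.9633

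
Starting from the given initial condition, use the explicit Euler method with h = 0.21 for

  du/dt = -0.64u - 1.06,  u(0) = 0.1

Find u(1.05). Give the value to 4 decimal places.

Euler: u_{n+1} = u_n + h·f(t_n, u_n).
t=0.000000, u=0.100000: f=-1.124000 → u ← 0.100000 + 0.21·(-1.124000) = -0.136040
t=0.210000, u=-0.136040: f=-0.972934 → u ← -0.136040 + 0.21·(-0.972934) = -0.340356
t=0.420000, u=-0.340356: f=-0.842172 → u ← -0.340356 + 0.21·(-0.842172) = -0.517212
t=0.630000, u=-0.517212: f=-0.728984 → u ← -0.517212 + 0.21·(-0.728984) = -0.670299
t=0.840000, u=-0.670299: f=-0.631009 → u ← -0.670299 + 0.21·(-0.631009) = -0.802811
u(1.05) ≈ -0.8028

-0.8028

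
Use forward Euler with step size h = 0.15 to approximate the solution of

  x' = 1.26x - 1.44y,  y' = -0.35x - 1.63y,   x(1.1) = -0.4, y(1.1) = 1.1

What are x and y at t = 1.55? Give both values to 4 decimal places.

Euler on (x,y): x_{n+1} = x_n + h·x', y_{n+1} = y_n + h·y'.
1.100000: (-0.400000, 1.100000); f=(-2.088000, -1.653000) → (-0.713200, 0.852050)
1.250000: (-0.713200, 0.852050); f=(-2.125584, -1.139222) → (-1.032038, 0.681167)
1.400000: (-1.032038, 0.681167); f=(-2.281248, -0.749089) → (-1.374225, 0.568803)
(x(1.55), y(1.55)) ≈ (-1.3742, 0.5688)

-1.3742, 0.5688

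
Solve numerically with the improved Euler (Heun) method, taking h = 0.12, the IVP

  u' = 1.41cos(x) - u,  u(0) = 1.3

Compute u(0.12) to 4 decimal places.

1.3118

Heun: k1 = f(x_n, u_n); k2 = f(x_n + h, u_n + h·k1); u_{n+1} = u_n + (h/2)·(k1 + k2).
x=0.000000, u=1.300000:
  k1 = f(0.000000, 1.300000) = 0.110000
  k2 = f(0.120000, 1.313200) = 0.086660
  u ← 1.300000 + (0.12/2)·(0.110000 + 0.086660) = 1.311800
u(0.12) ≈ 1.3118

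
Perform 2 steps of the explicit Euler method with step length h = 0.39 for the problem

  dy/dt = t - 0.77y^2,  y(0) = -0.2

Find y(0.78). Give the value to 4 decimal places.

Euler: y_{n+1} = y_n + h·f(t_n, y_n).
t=0.000000, y=-0.200000: f=-0.030800 → y ← -0.200000 + 0.39·(-0.030800) = -0.212012
t=0.390000, y=-0.212012: f=0.355389 → y ← -0.212012 + 0.39·0.355389 = -0.073410
y(0.78) ≈ -0.0734

-0.0734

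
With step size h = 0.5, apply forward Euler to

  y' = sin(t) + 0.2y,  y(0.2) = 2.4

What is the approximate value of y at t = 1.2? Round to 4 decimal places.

Euler: y_{n+1} = y_n + h·f(t_n, y_n).
t=0.200000, y=2.400000: f=0.678669 → y ← 2.400000 + 0.5·0.678669 = 2.739335
t=0.700000, y=2.739335: f=1.192085 → y ← 2.739335 + 0.5·1.192085 = 3.335377
y(1.2) ≈ 3.3354

3.3354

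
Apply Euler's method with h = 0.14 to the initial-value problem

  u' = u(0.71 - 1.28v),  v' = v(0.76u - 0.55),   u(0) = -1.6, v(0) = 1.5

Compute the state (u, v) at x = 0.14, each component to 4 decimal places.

Euler on (u,v): u_{n+1} = u_n + h·u', v_{n+1} = v_n + h·v'.
0.000000: (-1.600000, 1.500000); f=(1.936000, -2.649000) → (-1.328960, 1.129140)
(u(0.14), v(0.14)) ≈ (-1.3290, 1.1291)

-1.3290, 1.1291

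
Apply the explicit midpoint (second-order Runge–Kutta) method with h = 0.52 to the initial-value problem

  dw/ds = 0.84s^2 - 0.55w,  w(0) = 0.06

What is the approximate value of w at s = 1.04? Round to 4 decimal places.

Midpoint: k1 = f(s_n, w_n); k2 = f(s_n + h/2, w_n + (h/2)·k1); w_{n+1} = w_n + h·k2.
s=0.000000, w=0.060000:
  k1 = f(0.000000, 0.060000) = -0.033000
  k2 = f(0.260000, 0.051420) = 0.028503
  w ← 0.060000 + 0.52·0.028503 = 0.074822
s=0.520000, w=0.074822:
  k1 = f(0.520000, 0.074822) = 0.185984
  k2 = f(0.780000, 0.123177) = 0.443308
  w ← 0.074822 + 0.52·0.443308 = 0.305342
w(1.04) ≈ 0.3053

0.3053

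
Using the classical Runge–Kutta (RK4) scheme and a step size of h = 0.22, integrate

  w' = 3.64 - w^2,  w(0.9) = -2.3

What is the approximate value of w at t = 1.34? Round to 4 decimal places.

-5.6121

RK4: k1 = f(t_n, w_n); k2 = f(t_n + h/2, w_n + (h/2)·k1); k3 = f(t_n + h/2, w_n + (h/2)·k2); k4 = f(t_n + h, w_n + h·k3); w_{n+1} = w_n + (h/6)·(k1 + 2k2 + 2k3 + k4).
t=0.900000, w=-2.300000:
  k1 = f(0.900000, -2.300000) = -1.650000
  k2 = f(1.010000, -2.481500) = -2.517842
  k3 = f(1.010000, -2.576963) = -3.000736
  k4 = f(1.120000, -2.960162) = -5.122559
  w ← -2.300000 + (0.22/6)·(k1 + 2k2 + 2k3 + k4) = -2.953023
t=1.120000, w=-2.953023:
  k1 = f(1.120000, -2.953023) = -5.080345
  k2 = f(1.230000, -3.511861) = -8.693167
  k3 = f(1.230000, -3.909271) = -11.642402
  k4 = f(1.340000, -5.514351) = -26.768071
  w ← -2.953023 + (0.22/6)·(k1 + 2k2 + 2k3 + k4) = -5.612073
w(1.34) ≈ -5.6121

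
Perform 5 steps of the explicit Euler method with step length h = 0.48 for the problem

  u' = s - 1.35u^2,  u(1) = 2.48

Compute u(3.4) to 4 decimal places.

Euler: u_{n+1} = u_n + h·f(s_n, u_n).
s=1.000000, u=2.480000: f=-7.303040 → u ← 2.480000 + 0.48·(-7.303040) = -1.025459
s=1.480000, u=-1.025459: f=0.060385 → u ← -1.025459 + 0.48·0.060385 = -0.996474
s=1.960000, u=-0.996474: f=0.619503 → u ← -0.996474 + 0.48·0.619503 = -0.699113
s=2.440000, u=-0.699113: f=1.780175 → u ← -0.699113 + 0.48·1.780175 = 0.155371
s=2.920000, u=0.155371: f=2.887411 → u ← 0.155371 + 0.48·2.887411 = 1.541328
u(3.4) ≈ 1.5413

1.5413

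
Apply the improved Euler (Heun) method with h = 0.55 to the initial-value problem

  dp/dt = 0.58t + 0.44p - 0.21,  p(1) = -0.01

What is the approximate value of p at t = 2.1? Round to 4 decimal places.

Heun: k1 = f(t_n, p_n); k2 = f(t_n + h, p_n + h·k1); p_{n+1} = p_n + (h/2)·(k1 + k2).
t=1.000000, p=-0.010000:
  k1 = f(1.000000, -0.010000) = 0.365600
  k2 = f(1.550000, 0.191080) = 0.773075
  p ← -0.010000 + (0.55/2)·(0.365600 + 0.773075) = 0.303136
t=1.550000, p=0.303136:
  k1 = f(1.550000, 0.303136) = 0.822380
  k2 = f(2.100000, 0.755445) = 1.340396
  p ← 0.303136 + (0.55/2)·(0.822380 + 1.340396) = 0.897899
p(2.1) ≈ 0.8979

0.8979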